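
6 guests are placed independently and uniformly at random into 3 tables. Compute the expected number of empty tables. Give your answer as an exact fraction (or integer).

64/243

Let Xⱼ=1 if table j is empty. P(Xⱼ=1) = ((3-1)/3)^6 = 64/729.
By linearity, E[#empty] = 3·64/729 = 64/243.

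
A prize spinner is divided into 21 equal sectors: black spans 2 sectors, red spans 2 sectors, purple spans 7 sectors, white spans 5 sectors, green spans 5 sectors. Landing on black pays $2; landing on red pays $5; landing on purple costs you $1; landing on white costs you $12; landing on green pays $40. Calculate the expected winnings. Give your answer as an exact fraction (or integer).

$7

E[payout] = (2/21)·2 + (2/21)·5 + (7/21)·(-1) + (5/21)·(-12) + (5/21)·40 = 7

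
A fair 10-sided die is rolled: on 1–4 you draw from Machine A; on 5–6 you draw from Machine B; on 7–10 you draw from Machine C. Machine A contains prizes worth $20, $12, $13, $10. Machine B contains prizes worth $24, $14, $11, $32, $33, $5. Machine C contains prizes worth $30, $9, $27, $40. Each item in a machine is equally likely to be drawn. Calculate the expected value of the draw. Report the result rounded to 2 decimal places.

E[X | Machine A] = (20 + 12 + 13 + 10)/4 = 55/4
E[X | Machine B] = (24 + 14 + 11 + 32 + 33 + 5)/6 = 119/6
E[X | Machine C] = (30 + 9 + 27 + 40)/4 = 53/2
E[X] = (2/5)·55/4 + (1/5)·119/6 + (2/5)·53/2 = 301/15 ≈ 20.07

$20.07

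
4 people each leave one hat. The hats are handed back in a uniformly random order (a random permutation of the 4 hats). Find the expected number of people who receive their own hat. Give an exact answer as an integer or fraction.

Let Xᵢ = 1 if person i gets their own hat. For each i, P(Xᵢ=1) = 1/4.
By linearity of expectation, E[X₁+…+X_4] = 4·(1/4) = 1.

1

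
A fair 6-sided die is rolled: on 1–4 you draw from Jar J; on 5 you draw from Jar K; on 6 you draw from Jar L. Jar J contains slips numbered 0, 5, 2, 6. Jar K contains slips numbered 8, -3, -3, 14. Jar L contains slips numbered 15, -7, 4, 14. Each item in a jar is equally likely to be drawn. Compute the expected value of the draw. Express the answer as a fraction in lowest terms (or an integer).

E[X | Jar J] = (0 + 5 + 2 + 6)/4 = 13/4
E[X | Jar K] = (8 − 3 − 3 + 14)/4 = 4
E[X | Jar L] = (15 − 7 + 4 + 14)/4 = 13/2
E[X] = (2/3)·13/4 + (1/6)·4 + (1/6)·13/2 = 47/12

47/12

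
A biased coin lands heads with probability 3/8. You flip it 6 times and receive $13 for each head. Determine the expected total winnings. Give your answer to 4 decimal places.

$29.2500

E[#heads] = 6·3/8 = 9/4 (linearity over flips).
E[winnings] = 13·9/4 = 117/4.
≈ 29.2500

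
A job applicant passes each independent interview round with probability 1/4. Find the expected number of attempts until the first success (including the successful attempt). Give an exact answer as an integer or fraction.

For a geometric distribution, E[trials] = 1/p = 1/(1/4) = 4.

4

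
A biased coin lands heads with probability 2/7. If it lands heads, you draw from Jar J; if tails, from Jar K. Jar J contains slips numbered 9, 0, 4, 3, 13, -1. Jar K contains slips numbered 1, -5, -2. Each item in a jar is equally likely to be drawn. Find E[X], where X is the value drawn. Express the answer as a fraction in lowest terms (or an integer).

-2/21

E[X | Jar J] = (9 + 0 + 4 + 3 + 13 − 1)/6 = 14/3
E[X | Jar K] = (1 − 5 − 2)/3 = -2
E[X] = (2/7)·14/3 + (5/7)·(-2) = -2/21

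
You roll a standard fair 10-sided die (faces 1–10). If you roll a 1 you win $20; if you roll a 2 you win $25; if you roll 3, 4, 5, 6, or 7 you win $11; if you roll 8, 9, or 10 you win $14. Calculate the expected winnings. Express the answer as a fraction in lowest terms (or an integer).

E[payout] = (1/2)·11 + (3/10)·14 + (1/10)·20 + (1/10)·25 = 71/5

71/5 dollars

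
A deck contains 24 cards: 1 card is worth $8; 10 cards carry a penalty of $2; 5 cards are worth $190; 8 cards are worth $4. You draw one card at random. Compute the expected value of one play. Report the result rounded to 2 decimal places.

$40.42

E[payout] = (1/24)·8 + (10/24)·(-2) + (5/24)·190 + (8/24)·4 = 485/12
≈ $40.42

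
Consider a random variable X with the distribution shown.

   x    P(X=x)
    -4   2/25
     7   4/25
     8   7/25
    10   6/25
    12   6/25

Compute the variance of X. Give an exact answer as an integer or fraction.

E[X] = (2/25)·(-4) + (4/25)·7 + (7/25)·8 + (6/25)·10 + (6/25)·12 = 208/25
E[X²] = (2/25)·16 + (4/25)·49 + (7/25)·64 + (6/25)·100 + (6/25)·144 = 428/5
Var(X) = 428/5 − (208/25)² = 10236/625

10236/625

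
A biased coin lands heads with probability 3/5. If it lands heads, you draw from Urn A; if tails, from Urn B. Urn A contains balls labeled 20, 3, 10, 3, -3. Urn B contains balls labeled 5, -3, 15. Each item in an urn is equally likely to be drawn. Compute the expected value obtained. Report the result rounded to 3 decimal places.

E[X | Urn A] = (20 + 3 + 10 + 3 − 3)/5 = 33/5
E[X | Urn B] = (5 − 3 + 15)/3 = 17/3
E[X] = (3/5)·33/5 + (2/5)·17/3 = 467/75 ≈ 6.227

6.227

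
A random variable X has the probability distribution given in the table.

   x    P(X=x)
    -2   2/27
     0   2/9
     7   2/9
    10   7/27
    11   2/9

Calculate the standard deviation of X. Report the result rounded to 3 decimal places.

4.740

E[X] = 58/9, E[X²] = 64
Var(X) = E[X²] − (E[X])² = 64 − 3364/81 = 1820/81
SD(X) = √(1820/81) ≈ 4.740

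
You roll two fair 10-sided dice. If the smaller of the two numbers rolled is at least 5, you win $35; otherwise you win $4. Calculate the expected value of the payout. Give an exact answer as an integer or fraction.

E[payout] = (16/25)·4 + (9/25)·35 = 379/25

379/25 dollars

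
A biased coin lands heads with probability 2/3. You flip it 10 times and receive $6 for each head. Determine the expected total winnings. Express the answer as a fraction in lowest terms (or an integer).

$40

E[#heads] = 10·2/3 = 20/3 (linearity over flips).
E[winnings] = 6·20/3 = 40.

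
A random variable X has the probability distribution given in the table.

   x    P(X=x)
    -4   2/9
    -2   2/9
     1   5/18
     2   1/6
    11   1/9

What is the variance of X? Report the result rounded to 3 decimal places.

18.583

E[X] = (2/9)·(-4) + (2/9)·(-2) + (5/18)·1 + (1/6)·2 + (1/9)·11 = 1/2
E[X²] = (2/9)·16 + (2/9)·4 + (5/18)·1 + (1/6)·4 + (1/9)·121 = 113/6
Var(X) = 113/6 − (1/2)² = 223/12 ≈ 18.583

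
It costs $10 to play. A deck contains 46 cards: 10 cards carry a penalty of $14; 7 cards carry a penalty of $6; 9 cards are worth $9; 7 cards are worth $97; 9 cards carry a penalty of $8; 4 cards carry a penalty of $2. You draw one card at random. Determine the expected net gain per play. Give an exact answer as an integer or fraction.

E[payout] = (10/46)·(-14) + (7/46)·(-6) + (9/46)·9 + (7/46)·97 + (9/46)·(-8) + (4/46)·(-2) = 249/23
Expected profit = 249/23 − 10 = 19/23

19/23 dollars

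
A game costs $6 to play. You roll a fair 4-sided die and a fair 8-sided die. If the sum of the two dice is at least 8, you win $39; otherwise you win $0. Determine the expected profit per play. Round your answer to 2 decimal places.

$11.06

E[payout] = (9/16)·0 + (7/16)·39 = 273/16
Expected profit = 273/16 − 6 = 177/16 ≈ $11.06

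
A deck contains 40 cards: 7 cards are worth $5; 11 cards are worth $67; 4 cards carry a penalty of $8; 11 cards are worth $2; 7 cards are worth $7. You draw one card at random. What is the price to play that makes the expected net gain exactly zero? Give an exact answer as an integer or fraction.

811/40 dollars

E[payout] = (7/40)·5 + (11/40)·67 + (4/40)·(-8) + (11/40)·2 + (7/40)·7 = 811/40
Fair fee = E[payout] = 811/40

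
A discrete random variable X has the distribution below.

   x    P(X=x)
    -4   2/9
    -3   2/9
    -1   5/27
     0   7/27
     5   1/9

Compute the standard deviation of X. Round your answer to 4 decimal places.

2.6672

E[X] = -32/27, E[X²] = 230/27
Var(X) = E[X²] − (E[X])² = 230/27 − 1024/729 = 5186/729
SD(X) = √(5186/729) ≈ 2.6672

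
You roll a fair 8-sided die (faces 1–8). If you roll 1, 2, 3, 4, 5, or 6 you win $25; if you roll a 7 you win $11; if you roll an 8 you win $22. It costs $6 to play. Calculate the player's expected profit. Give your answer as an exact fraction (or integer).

E[payout] = (1/8)·11 + (1/8)·22 + (3/4)·25 = 183/8
Expected profit = 183/8 − 6 = 135/8

135/8 dollars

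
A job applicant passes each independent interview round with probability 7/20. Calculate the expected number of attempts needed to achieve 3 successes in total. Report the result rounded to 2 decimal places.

8.57

By linearity (sum of 3 independent geometric waits), E[trials] = 3/p = 3/(7/20) = 60/7.
≈ 8.57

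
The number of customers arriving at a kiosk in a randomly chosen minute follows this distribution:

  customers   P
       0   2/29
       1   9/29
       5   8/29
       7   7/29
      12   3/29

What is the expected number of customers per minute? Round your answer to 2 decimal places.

E[X] = (2/29)·0 + (9/29)·1 + (8/29)·5 + (7/29)·7 + (3/29)·12
     = 134/29 ≈ 4.62

4.62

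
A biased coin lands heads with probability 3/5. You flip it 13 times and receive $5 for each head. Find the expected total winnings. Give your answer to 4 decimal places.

E[#heads] = 13·3/5 = 39/5 (linearity over flips).
E[winnings] = 5·39/5 = 39.
≈ 39.0000

$39.0000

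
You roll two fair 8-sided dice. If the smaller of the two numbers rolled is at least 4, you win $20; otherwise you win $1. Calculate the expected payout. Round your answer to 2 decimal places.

$8.42

E[payout] = (39/64)·1 + (25/64)·20 = 539/64
≈ $8.42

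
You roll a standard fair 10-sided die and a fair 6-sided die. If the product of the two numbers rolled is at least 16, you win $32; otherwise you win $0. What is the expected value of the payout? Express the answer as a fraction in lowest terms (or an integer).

E[payout] = (1/2)·0 + (1/2)·32 = 16

$16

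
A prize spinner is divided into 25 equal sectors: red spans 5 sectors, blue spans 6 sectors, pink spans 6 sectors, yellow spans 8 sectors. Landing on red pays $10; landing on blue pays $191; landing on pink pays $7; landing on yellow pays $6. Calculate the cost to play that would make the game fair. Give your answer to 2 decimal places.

E[payout] = (5/25)·10 + (6/25)·191 + (6/25)·7 + (8/25)·6 = 1286/25
Fair fee = E[payout] = 1286/25 ≈ $51.44

$51.44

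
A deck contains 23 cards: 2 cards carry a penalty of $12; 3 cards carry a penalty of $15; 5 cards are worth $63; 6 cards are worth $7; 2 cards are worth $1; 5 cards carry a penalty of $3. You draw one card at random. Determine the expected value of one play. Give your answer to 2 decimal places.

$11.96

E[payout] = (2/23)·(-12) + (3/23)·(-15) + (5/23)·63 + (6/23)·7 + (2/23)·1 + (5/23)·(-3) = 275/23
≈ $11.96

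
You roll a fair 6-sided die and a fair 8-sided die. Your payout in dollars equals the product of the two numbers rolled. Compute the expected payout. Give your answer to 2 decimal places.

Distribution of the product of the two numbers rolled: 1 w.p. 1/48, 2 w.p. 1/24, 3 w.p. 1/24, 4 w.p. 1/16, 5 w.p. 1/24, 6 w.p. 1/12, …
E[payout] = (1/48)·1 + (1/24)·2 + (1/24)·3 + (1/16)·4 + (1/24)·5 + (1/12)·6 + (1/48)·7 + (1/16)·8 + (1/48)·9 + (1/24)·10 + (1/12)·12 + (1/48)·14 + (1/24)·15 + (1/24)·16 + (1/24)·18 + (1/24)·20 + (1/48)·21 + (1/16)·24 + (1/48)·25 + (1/48)·28 + (1/24)·30 + (1/48)·32 + (1/48)·35 + (1/48)·36 + (1/48)·40 + (1/48)·42 + (1/48)·48 = 63/4
≈ $15.75

$15.75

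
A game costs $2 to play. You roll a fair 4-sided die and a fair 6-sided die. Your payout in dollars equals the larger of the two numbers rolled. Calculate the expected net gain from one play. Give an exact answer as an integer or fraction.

23/12 dollars

Distribution of the larger of the two numbers rolled: 1 w.p. 1/24, 2 w.p. 1/8, 3 w.p. 5/24, 4 w.p. 7/24, 5 w.p. 1/6, 6 w.p. 1/6
E[payout] = (1/24)·1 + (1/8)·2 + (5/24)·3 + (7/24)·4 + (1/6)·5 + (1/6)·6 = 47/12
Expected profit = 47/12 − 2 = 23/12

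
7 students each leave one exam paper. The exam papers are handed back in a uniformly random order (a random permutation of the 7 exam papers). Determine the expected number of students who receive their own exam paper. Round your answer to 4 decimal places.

Let Xᵢ = 1 if person i gets their own exam paper. For each i, P(Xᵢ=1) = 1/7.
By linearity of expectation, E[X₁+…+X_7] = 7·(1/7) = 1.
≈ 1.0000

1.0000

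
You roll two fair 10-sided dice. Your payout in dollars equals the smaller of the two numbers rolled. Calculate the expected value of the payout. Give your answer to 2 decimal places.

$3.85

Distribution of the smaller of the two numbers rolled: 1 w.p. 19/100, 2 w.p. 17/100, 3 w.p. 3/20, 4 w.p. 13/100, 5 w.p. 11/100, 6 w.p. 9/100, …
E[payout] = (19/100)·1 + (17/100)·2 + (3/20)·3 + (13/100)·4 + (11/100)·5 + (9/100)·6 + (7/100)·7 + (1/20)·8 + (3/100)·9 + (1/100)·10 = 77/20
≈ $3.85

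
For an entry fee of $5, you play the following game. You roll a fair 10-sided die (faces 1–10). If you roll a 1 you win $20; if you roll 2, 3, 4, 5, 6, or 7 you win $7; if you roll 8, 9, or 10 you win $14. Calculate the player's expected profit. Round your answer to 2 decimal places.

$5.40

E[payout] = (3/5)·7 + (3/10)·14 + (1/10)·20 = 52/5
Expected profit = 52/5 − 5 = 27/5 ≈ $5.40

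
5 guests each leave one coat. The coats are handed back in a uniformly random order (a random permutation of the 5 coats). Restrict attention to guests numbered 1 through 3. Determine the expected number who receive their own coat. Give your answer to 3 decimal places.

Let Xᵢ = 1 if person i gets their own coat. For each i, P(Xᵢ=1) = 1/5.
By linearity of expectation, E[X₁+…+X_3] = 3·(1/5) = 3/5.
≈ 0.600

0.600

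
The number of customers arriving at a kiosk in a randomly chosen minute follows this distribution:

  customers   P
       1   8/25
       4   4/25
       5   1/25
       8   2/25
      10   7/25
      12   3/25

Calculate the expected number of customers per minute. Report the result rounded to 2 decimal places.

6.04

E[X] = (8/25)·1 + (4/25)·4 + (1/25)·5 + (2/25)·8 + (7/25)·10 + (3/25)·12
     = 151/25 ≈ 6.04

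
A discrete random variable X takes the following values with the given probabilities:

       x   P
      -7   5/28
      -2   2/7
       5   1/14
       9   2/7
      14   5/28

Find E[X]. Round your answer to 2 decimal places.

E[X] = (5/28)·(-7) + (2/7)·(-2) + (1/14)·5 + (2/7)·9 + (5/28)·14
     = 101/28 ≈ 3.61

3.61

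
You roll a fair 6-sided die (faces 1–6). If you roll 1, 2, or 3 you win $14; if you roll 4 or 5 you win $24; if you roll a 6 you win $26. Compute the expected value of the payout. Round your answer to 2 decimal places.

$19.33

E[payout] = (1/2)·14 + (1/3)·24 + (1/6)·26 = 58/3
≈ $19.33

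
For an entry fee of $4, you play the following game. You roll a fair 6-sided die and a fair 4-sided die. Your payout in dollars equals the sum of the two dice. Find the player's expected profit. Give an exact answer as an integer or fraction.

$2

Distribution of the sum of the two dice: 2 w.p. 1/24, 3 w.p. 1/12, 4 w.p. 1/8, 5 w.p. 1/6, 6 w.p. 1/6, 7 w.p. 1/6, …
E[payout] = (1/24)·2 + (1/12)·3 + (1/8)·4 + (1/6)·5 + (1/6)·6 + (1/6)·7 + (1/8)·8 + (1/12)·9 + (1/24)·10 = 6
Expected profit = 6 − 4 = 2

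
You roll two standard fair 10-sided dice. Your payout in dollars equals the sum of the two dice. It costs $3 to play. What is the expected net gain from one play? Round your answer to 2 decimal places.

Distribution of the sum of the two dice: 2 w.p. 1/100, 3 w.p. 1/50, 4 w.p. 3/100, 5 w.p. 1/25, 6 w.p. 1/20, 7 w.p. 3/50, …
E[payout] = (1/100)·2 + (1/50)·3 + (3/100)·4 + (1/25)·5 + (1/20)·6 + (3/50)·7 + (7/100)·8 + (2/25)·9 + (9/100)·10 + (1/10)·11 + (9/100)·12 + (2/25)·13 + (7/100)·14 + (3/50)·15 + (1/20)·16 + (1/25)·17 + (3/100)·18 + (1/50)·19 + (1/100)·20 = 11
Expected profit = 11 − 3 = 8 ≈ $8.00

$8.00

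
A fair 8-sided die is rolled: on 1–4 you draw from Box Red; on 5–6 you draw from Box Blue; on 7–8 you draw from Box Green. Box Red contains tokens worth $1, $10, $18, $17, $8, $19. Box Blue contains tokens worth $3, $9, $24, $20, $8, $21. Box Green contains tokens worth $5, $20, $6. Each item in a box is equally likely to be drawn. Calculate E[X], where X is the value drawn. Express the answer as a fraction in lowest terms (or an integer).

293/24 dollars

E[X | Box Red] = (1 + 10 + 18 + 17 + 8 + 19)/6 = 73/6
E[X | Box Blue] = (3 + 9 + 24 + 20 + 8 + 21)/6 = 85/6
E[X | Box Green] = (5 + 20 + 6)/3 = 31/3
E[X] = (1/2)·73/6 + (1/4)·85/6 + (1/4)·31/3 = 293/24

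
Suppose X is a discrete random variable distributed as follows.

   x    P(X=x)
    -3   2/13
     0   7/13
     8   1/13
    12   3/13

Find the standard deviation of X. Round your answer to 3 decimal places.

E[X] = 38/13, E[X²] = 514/13
Var(X) = E[X²] − (E[X])² = 514/13 − 1444/169 = 5238/169
SD(X) = √(5238/169) ≈ 5.567

5.567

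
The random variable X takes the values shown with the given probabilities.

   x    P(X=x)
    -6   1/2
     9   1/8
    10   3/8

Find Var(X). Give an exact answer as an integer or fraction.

E[X] = (1/2)·(-6) + (1/8)·9 + (3/8)·10 = 15/8
E[X²] = (1/2)·36 + (1/8)·81 + (3/8)·100 = 525/8
Var(X) = 525/8 − (15/8)² = 3975/64

3975/64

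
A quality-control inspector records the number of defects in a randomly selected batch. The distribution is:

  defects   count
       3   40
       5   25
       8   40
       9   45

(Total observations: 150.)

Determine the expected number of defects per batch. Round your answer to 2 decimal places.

Total = 150, so P(defects=3) = 40/150, etc.
E[X] = (4/15)·3 + (1/6)·5 + (4/15)·8 + (3/10)·9
     = 97/15 ≈ 6.47

6.47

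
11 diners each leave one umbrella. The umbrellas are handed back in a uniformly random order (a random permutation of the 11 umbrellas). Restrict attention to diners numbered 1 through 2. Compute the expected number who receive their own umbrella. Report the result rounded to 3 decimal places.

Let Xᵢ = 1 if person i gets their own umbrella. For each i, P(Xᵢ=1) = 1/11.
By linearity of expectation, E[X₁+…+X_2] = 2·(1/11) = 2/11.
≈ 0.182

0.182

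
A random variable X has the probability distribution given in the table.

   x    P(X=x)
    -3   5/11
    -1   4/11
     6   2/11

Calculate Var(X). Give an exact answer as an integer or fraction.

1282/121

E[X] = (5/11)·(-3) + (4/11)·(-1) + (2/11)·6 = -7/11
E[X²] = (5/11)·9 + (4/11)·1 + (2/11)·36 = 11
Var(X) = 11 − (-7/11)² = 1282/121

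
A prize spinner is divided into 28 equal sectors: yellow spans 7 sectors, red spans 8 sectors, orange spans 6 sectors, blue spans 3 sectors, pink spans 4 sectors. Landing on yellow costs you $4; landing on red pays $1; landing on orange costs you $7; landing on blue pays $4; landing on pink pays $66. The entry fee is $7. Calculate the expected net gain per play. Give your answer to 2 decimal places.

E[payout] = (7/28)·(-4) + (8/28)·1 + (6/28)·(-7) + (3/28)·4 + (4/28)·66 = 107/14
Expected profit = 107/14 − 7 = 9/14 ≈ $0.64

$0.64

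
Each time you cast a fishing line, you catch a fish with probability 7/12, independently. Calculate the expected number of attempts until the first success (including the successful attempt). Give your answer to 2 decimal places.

1.71

For a geometric distribution, E[trials] = 1/p = 1/(7/12) = 12/7.
≈ 1.71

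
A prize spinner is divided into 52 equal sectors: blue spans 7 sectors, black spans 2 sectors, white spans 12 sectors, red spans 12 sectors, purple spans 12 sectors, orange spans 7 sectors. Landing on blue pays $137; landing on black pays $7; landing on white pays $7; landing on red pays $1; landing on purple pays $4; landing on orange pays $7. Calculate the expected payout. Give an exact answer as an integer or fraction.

583/26 dollars

E[payout] = (7/52)·137 + (2/52)·7 + (12/52)·7 + (12/52)·1 + (12/52)·4 + (7/52)·7 = 583/26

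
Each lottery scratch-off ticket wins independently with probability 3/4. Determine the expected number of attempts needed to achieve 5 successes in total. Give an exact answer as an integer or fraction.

20/3

By linearity (sum of 5 independent geometric waits), E[trials] = 5/p = 5/(3/4) = 20/3.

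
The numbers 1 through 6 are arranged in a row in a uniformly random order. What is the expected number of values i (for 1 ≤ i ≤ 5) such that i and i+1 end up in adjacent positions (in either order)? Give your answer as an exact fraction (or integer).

For each i ∈ {1,…,5}, let Xᵢ = 1 if i and i+1 are adjacent. P(Xᵢ=1) = 2·(6−1)!/6! = 2/6.
By linearity, E[ΣXᵢ] = (5)·(2/6) = 5/3.

5/3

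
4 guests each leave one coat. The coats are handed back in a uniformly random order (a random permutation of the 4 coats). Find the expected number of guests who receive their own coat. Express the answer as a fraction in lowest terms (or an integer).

1

Let Xᵢ = 1 if person i gets their own coat. For each i, P(Xᵢ=1) = 1/4.
By linearity of expectation, E[X₁+…+X_4] = 4·(1/4) = 1.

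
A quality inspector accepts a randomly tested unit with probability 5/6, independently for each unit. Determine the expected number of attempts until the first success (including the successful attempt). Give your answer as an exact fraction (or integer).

6/5

For a geometric distribution, E[trials] = 1/p = 1/(5/6) = 6/5.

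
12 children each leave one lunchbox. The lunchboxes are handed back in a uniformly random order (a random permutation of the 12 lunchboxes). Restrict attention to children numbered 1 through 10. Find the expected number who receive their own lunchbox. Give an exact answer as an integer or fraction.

5/6

Let Xᵢ = 1 if person i gets their own lunchbox. For each i, P(Xᵢ=1) = 1/12.
By linearity of expectation, E[X₁+…+X_10] = 10·(1/12) = 5/6.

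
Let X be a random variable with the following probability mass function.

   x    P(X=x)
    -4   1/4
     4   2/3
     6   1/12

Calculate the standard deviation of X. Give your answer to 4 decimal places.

E[X] = 13/6, E[X²] = 53/3
Var(X) = E[X²] − (E[X])² = 53/3 − 169/36 = 467/36
SD(X) = √(467/36) ≈ 3.6017

3.6017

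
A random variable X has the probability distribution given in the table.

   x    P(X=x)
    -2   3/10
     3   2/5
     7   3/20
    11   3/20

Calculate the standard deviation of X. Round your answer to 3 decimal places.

4.406

E[X] = 33/10, E[X²] = 303/10
Var(X) = E[X²] − (E[X])² = 303/10 − 1089/100 = 1941/100
SD(X) = √(1941/100) ≈ 4.406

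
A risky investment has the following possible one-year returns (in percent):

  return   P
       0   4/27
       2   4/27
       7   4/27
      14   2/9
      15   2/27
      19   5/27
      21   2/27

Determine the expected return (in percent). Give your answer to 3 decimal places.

E[X] = (4/27)·0 + (4/27)·2 + (4/27)·7 + (2/9)·14 + (2/27)·15 + (5/27)·19 + (2/27)·21
     = 287/27 ≈ 10.630

10.630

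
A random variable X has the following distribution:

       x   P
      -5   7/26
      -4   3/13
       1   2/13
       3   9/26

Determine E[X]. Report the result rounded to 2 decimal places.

-1.08

E[X] = (7/26)·(-5) + (3/13)·(-4) + (2/13)·1 + (9/26)·3
     = -14/13 ≈ -1.08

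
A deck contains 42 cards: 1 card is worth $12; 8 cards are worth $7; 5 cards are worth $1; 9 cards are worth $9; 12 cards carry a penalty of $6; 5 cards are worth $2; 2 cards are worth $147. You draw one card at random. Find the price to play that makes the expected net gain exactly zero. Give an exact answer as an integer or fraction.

193/21 dollars

E[payout] = (1/42)·12 + (8/42)·7 + (5/42)·1 + (9/42)·9 + (12/42)·(-6) + (5/42)·2 + (2/42)·147 = 193/21
Fair fee = E[payout] = 193/21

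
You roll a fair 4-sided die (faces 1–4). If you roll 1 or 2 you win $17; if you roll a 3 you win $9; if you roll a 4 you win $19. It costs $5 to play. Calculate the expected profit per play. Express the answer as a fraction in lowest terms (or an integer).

21/2 dollars

E[payout] = (1/4)·9 + (1/2)·17 + (1/4)·19 = 31/2
Expected profit = 31/2 − 5 = 21/2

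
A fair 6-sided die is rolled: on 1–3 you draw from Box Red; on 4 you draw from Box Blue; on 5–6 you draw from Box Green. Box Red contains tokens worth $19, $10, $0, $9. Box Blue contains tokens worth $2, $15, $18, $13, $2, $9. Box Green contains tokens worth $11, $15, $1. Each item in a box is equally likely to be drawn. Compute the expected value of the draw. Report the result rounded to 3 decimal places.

$9.389

E[X | Box Red] = (19 + 10 + 0 + 9)/4 = 19/2
E[X | Box Blue] = (2 + 15 + 18 + 13 + 2 + 9)/6 = 59/6
E[X | Box Green] = (11 + 15 + 1)/3 = 9
E[X] = (1/2)·19/2 + (1/6)·59/6 + (1/3)·9 = 169/18 ≈ 9.389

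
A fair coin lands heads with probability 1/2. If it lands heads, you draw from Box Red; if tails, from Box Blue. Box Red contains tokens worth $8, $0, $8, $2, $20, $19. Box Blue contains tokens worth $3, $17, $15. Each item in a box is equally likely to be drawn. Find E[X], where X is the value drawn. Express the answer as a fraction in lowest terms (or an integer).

127/12 dollars

E[X | Box Red] = (8 + 0 + 8 + 2 + 20 + 19)/6 = 19/2
E[X | Box Blue] = (3 + 17 + 15)/3 = 35/3
E[X] = (1/2)·19/2 + (1/2)·35/3 = 127/12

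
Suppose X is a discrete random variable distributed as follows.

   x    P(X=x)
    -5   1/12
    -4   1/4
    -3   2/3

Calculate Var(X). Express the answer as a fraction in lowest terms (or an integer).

59/144

E[X] = (1/12)·(-5) + (1/4)·(-4) + (2/3)·(-3) = -41/12
E[X²] = (1/12)·25 + (1/4)·16 + (2/3)·9 = 145/12
Var(X) = 145/12 − (-41/12)² = 59/144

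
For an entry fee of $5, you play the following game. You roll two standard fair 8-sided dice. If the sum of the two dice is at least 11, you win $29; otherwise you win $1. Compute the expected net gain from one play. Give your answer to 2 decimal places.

$5.19

E[payout] = (43/64)·1 + (21/64)·29 = 163/16
Expected profit = 163/16 − 5 = 83/16 ≈ $5.19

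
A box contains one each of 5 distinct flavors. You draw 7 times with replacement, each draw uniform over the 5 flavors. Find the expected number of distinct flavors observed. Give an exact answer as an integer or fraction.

Let Xⱼ=1 if type j appears at least once. P(Xⱼ=1) = 1 − ((5−1)/5)^7 = 61741/78125.
E[#distinct] = 5·61741/78125 = 61741/15625.

61741/15625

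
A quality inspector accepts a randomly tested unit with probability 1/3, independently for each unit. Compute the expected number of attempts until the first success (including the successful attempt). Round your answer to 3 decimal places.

For a geometric distribution, E[trials] = 1/p = 1/(1/3) = 3.
≈ 3.000

3.000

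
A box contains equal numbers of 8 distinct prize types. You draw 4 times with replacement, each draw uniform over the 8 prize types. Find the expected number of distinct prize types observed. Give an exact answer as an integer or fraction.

1695/512

Let Xⱼ=1 if type j appears at least once. P(Xⱼ=1) = 1 − ((8−1)/8)^4 = 1695/4096.
E[#distinct] = 8·1695/4096 = 1695/512.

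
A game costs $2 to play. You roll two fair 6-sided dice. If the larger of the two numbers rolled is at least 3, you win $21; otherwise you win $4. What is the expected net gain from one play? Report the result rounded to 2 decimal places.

E[payout] = (1/9)·4 + (8/9)·21 = 172/9
Expected profit = 172/9 − 2 = 154/9 ≈ $17.11

$17.11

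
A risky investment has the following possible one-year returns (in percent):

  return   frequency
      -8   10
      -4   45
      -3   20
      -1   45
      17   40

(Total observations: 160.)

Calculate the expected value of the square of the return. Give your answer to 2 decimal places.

Total = 160, so P(return=-8) = 10/160, etc.
E[X²] = (1/16)·64 + (9/32)·16 + (1/8)·9 + (9/32)·1 + (1/4)·289
     = 2629/32 ≈ 82.16

82.16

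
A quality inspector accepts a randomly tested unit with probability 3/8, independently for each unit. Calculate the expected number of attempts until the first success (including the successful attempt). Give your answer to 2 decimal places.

For a geometric distribution, E[trials] = 1/p = 1/(3/8) = 8/3.
≈ 2.67

2.67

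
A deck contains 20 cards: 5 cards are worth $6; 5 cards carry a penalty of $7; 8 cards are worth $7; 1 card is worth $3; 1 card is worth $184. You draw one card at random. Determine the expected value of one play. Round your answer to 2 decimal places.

$11.90

E[payout] = (5/20)·6 + (5/20)·(-7) + (8/20)·7 + (1/20)·3 + (1/20)·184 = 119/10
≈ $11.90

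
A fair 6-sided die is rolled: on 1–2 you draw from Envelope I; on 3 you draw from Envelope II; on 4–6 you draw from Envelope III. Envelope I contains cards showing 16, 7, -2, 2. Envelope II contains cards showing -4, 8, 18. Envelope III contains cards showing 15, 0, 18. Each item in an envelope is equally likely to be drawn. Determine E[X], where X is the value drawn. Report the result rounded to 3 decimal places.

E[X | Envelope I] = (16 + 7 − 2 + 2)/4 = 23/4
E[X | Envelope II] = (-4 + 8 + 18)/3 = 22/3
E[X | Envelope III] = (15 + 0 + 18)/3 = 11
E[X] = (1/3)·23/4 + (1/6)·22/3 + (1/2)·11 = 311/36 ≈ 8.639

8.639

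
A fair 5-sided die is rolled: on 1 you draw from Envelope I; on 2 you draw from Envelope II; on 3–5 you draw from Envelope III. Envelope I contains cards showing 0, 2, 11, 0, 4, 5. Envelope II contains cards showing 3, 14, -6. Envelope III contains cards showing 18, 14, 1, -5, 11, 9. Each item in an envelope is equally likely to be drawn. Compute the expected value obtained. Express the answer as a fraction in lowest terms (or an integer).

E[X | Envelope I] = (0 + 2 + 11 + 0 + 4 + 5)/6 = 11/3
E[X | Envelope II] = (3 + 14 − 6)/3 = 11/3
E[X | Envelope III] = (18 + 14 + 1 − 5 + 11 + 9)/6 = 8
E[X] = (1/5)·11/3 + (1/5)·11/3 + (3/5)·8 = 94/15

94/15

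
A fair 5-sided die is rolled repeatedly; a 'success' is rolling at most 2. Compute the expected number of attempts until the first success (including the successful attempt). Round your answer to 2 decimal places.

2.50

For a geometric distribution, E[trials] = 1/p = 1/(2/5) = 5/2.
≈ 2.50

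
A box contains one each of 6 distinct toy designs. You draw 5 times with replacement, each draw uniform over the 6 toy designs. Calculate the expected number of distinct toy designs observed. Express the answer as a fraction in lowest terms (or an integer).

Let Xⱼ=1 if type j appears at least once. P(Xⱼ=1) = 1 − ((6−1)/6)^5 = 4651/7776.
E[#distinct] = 6·4651/7776 = 4651/1296.

4651/1296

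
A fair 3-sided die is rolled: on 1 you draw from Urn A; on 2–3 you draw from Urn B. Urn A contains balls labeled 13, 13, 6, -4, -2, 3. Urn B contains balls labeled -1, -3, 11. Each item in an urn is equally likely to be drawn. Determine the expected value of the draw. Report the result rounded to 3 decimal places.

3.167

E[X | Urn A] = (13 + 13 + 6 − 4 − 2 + 3)/6 = 29/6
E[X | Urn B] = (-1 − 3 + 11)/3 = 7/3
E[X] = (1/3)·29/6 + (2/3)·7/3 = 19/6 ≈ 3.167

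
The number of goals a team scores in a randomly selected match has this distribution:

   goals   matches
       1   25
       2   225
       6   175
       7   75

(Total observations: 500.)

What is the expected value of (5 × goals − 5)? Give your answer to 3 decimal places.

15.500

Total = 500, so P(goals=1) = 25/500, etc.
E[5x-5] = (1/20)·0 + (9/20)·5 + (7/20)·25 + (3/20)·30
     = 31/2 ≈ 15.500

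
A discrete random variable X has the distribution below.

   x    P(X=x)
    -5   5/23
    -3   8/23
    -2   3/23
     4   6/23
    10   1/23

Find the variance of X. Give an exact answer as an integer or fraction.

E[X] = (5/23)·(-5) + (8/23)·(-3) + (3/23)·(-2) + (6/23)·4 + (1/23)·10 = -21/23
E[X²] = (5/23)·25 + (8/23)·9 + (3/23)·4 + (6/23)·16 + (1/23)·100 = 405/23
Var(X) = 405/23 − (-21/23)² = 8874/529

8874/529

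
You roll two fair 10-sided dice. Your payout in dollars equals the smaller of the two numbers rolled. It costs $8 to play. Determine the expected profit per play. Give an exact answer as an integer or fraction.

-83/20 dollars

Distribution of the smaller of the two numbers rolled: 1 w.p. 19/100, 2 w.p. 17/100, 3 w.p. 3/20, 4 w.p. 13/100, 5 w.p. 11/100, 6 w.p. 9/100, …
E[payout] = (19/100)·1 + (17/100)·2 + (3/20)·3 + (13/100)·4 + (11/100)·5 + (9/100)·6 + (7/100)·7 + (1/20)·8 + (3/100)·9 + (1/100)·10 = 77/20
Expected profit = 77/20 − 8 = -83/20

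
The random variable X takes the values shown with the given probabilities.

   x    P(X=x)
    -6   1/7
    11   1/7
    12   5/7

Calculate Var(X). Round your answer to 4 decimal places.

E[X] = (1/7)·(-6) + (1/7)·11 + (5/7)·12 = 65/7
E[X²] = (1/7)·36 + (1/7)·121 + (5/7)·144 = 877/7
Var(X) = 877/7 − (65/7)² = 1914/49 ≈ 39.0612

39.0612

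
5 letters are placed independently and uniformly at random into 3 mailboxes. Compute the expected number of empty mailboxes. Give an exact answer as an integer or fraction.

32/81

Let Xⱼ=1 if mailbox j is empty. P(Xⱼ=1) = ((3-1)/3)^5 = 32/243.
By linearity, E[#empty] = 3·32/243 = 32/81.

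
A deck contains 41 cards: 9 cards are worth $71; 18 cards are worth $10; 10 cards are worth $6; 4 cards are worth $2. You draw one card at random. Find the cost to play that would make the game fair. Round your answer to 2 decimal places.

$21.63

E[payout] = (9/41)·71 + (18/41)·10 + (10/41)·6 + (4/41)·2 = 887/41
Fair fee = E[payout] = 887/41 ≈ $21.63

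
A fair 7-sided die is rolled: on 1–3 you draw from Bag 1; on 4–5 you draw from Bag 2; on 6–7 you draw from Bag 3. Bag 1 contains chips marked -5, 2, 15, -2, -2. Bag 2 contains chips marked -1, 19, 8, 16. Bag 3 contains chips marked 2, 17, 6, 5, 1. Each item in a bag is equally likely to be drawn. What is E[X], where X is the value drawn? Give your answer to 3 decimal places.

E[X | Bag 1] = (-5 + 2 + 15 − 2 − 2)/5 = 8/5
E[X | Bag 2] = (-1 + 19 + 8 + 16)/4 = 21/2
E[X | Bag 3] = (2 + 17 + 6 + 5 + 1)/5 = 31/5
E[X] = (3/7)·8/5 + (2/7)·21/2 + (2/7)·31/5 = 191/35 ≈ 5.457

5.457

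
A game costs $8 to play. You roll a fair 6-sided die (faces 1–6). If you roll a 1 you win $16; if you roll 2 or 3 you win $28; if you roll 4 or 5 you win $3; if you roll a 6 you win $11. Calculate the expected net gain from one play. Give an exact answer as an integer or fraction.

41/6 dollars

E[payout] = (1/3)·3 + (1/6)·11 + (1/6)·16 + (1/3)·28 = 89/6
Expected profit = 89/6 − 8 = 41/6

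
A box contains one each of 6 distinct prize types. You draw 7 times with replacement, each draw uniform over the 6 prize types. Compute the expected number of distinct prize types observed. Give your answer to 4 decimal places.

4.3255

Let Xⱼ=1 if type j appears at least once. P(Xⱼ=1) = 1 − ((6−1)/6)^7 = 201811/279936.
E[#distinct] = 6·201811/279936 = 201811/46656.
≈ 4.3255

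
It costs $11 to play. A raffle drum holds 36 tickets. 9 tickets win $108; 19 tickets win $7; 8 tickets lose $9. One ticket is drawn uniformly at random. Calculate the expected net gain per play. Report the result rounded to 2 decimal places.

E[payout] = (9/36)·108 + (19/36)·7 + (8/36)·(-9) = 1033/36
Expected profit = 1033/36 − 11 = 637/36 ≈ $17.69

$17.69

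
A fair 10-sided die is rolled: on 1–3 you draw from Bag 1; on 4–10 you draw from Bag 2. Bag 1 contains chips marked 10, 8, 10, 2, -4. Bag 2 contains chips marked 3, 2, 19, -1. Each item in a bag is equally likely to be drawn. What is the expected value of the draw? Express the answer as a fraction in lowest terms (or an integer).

E[X | Bag 1] = (10 + 8 + 10 + 2 − 4)/5 = 26/5
E[X | Bag 2] = (3 + 2 + 19 − 1)/4 = 23/4
E[X] = (3/10)·26/5 + (7/10)·23/4 = 1117/200

1117/200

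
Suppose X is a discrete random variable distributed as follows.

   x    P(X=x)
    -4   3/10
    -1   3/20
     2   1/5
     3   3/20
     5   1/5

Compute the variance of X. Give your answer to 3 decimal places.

E[X] = (3/10)·(-4) + (3/20)·(-1) + (1/5)·2 + (3/20)·3 + (1/5)·5 = 1/2
E[X²] = (3/10)·16 + (3/20)·1 + (1/5)·4 + (3/20)·9 + (1/5)·25 = 121/10
Var(X) = 121/10 − (1/2)² = 237/20 ≈ 11.850

11.850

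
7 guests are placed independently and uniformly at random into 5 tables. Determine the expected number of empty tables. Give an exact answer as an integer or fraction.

16384/15625

Let Xⱼ=1 if table j is empty. P(Xⱼ=1) = ((5-1)/5)^7 = 16384/78125.
By linearity, E[#empty] = 5·16384/78125 = 16384/15625.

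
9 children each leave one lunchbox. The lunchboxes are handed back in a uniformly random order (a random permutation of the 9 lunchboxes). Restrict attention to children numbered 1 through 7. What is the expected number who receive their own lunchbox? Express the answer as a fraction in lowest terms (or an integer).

7/9

Let Xᵢ = 1 if person i gets their own lunchbox. For each i, P(Xᵢ=1) = 1/9.
By linearity of expectation, E[X₁+…+X_7] = 7·(1/9) = 7/9.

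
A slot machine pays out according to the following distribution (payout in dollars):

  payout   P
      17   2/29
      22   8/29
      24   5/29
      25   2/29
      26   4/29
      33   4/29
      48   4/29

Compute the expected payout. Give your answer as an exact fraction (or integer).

E[X] = (2/29)·17 + (8/29)·22 + (5/29)·24 + (2/29)·25 + (4/29)·26 + (4/29)·33 + (4/29)·48
     = 808/29

808/29 dollars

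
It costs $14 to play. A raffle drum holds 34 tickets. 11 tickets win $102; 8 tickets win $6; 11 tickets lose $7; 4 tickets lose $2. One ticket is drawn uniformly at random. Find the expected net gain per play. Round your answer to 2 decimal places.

E[payout] = (11/34)·102 + (8/34)·6 + (11/34)·(-7) + (4/34)·(-2) = 1085/34
Expected profit = 1085/34 − 14 = 609/34 ≈ $17.91

$17.91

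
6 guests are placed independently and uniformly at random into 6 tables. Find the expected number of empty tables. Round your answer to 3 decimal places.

Let Xⱼ=1 if table j is empty. P(Xⱼ=1) = ((6-1)/6)^6 = 15625/46656.
By linearity, E[#empty] = 6·15625/46656 = 15625/7776.
≈ 2.009

2.009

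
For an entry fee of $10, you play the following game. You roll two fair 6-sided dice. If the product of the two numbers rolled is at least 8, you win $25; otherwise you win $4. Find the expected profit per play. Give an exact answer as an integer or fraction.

E[payout] = (7/18)·4 + (11/18)·25 = 101/6
Expected profit = 101/6 − 10 = 41/6

41/6 dollars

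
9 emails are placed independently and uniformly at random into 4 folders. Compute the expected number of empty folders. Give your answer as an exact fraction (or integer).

Let Xⱼ=1 if folder j is empty. P(Xⱼ=1) = ((4-1)/4)^9 = 19683/262144.
By linearity, E[#empty] = 4·19683/262144 = 19683/65536.

19683/65536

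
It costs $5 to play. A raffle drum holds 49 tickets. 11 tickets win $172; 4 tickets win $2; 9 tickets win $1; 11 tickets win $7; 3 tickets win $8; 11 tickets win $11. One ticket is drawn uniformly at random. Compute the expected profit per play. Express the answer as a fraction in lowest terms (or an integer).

E[payout] = (11/49)·172 + (4/49)·2 + (9/49)·1 + (11/49)·7 + (3/49)·8 + (11/49)·11 = 2131/49
Expected profit = 2131/49 − 5 = 1886/49

1886/49 dollars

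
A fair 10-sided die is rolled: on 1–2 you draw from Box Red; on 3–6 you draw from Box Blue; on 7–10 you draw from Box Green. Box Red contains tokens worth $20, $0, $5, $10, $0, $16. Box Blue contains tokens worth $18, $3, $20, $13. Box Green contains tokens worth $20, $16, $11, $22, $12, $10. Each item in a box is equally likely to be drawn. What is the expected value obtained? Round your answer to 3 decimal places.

$13.167

E[X | Box Red] = (20 + 0 + 5 + 10 + 0 + 16)/6 = 17/2
E[X | Box Blue] = (18 + 3 + 20 + 13)/4 = 27/2
E[X | Box Green] = (20 + 16 + 11 + 22 + 12 + 10)/6 = 91/6
E[X] = (1/5)·17/2 + (2/5)·27/2 + (2/5)·91/6 = 79/6 ≈ 13.167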